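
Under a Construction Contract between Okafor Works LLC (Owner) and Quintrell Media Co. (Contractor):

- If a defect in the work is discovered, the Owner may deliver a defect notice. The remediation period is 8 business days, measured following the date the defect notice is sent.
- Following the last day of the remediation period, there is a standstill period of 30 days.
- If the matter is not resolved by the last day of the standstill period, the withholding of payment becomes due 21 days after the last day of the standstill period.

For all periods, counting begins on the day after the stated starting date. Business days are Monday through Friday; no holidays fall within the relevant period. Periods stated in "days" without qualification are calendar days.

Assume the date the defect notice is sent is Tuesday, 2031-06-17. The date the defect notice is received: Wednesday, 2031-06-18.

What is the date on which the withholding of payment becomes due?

2031-08-17

From Tuesday, 2031-06-17, 8 business days (Jun 18, Jun 19, Jun 20, Jun 23, Jun 24, Jun 25, Jun 26, Jun 27, skipping weekends) brings us to Friday, 2031-06-27, which is the last day of the remediation period.
The last day of the standstill period: 30 calendar days after 2031-06-27 is 2031-07-27.
The date on which the withholding of payment becomes due: 21 calendar days after 2031-07-27 is 2031-08-17.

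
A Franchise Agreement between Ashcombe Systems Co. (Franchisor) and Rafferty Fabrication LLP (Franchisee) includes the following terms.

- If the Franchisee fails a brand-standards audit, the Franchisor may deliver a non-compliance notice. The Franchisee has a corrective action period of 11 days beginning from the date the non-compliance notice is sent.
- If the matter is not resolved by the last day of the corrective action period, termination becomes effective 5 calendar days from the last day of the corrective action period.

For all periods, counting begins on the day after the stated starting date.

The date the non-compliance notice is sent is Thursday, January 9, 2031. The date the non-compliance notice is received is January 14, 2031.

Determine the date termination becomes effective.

Adding 11 calendar days to January 9, 2031 gives January 20, 2031, which is the last day of the corrective action period.
Adding 5 calendar days to January 20, 2031 gives January 25, 2031, which is the date termination becomes effective.

January 25, 2031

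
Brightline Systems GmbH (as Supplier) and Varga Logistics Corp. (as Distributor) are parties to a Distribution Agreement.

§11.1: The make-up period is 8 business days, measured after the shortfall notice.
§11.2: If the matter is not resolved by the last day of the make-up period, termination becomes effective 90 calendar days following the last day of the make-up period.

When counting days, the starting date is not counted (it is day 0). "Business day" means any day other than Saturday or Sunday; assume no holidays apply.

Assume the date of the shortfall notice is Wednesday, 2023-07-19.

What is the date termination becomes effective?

2023-10-29

From Wednesday, 2023-07-19, 8 business days (Jul 20, Jul 21, Jul 24, Jul 25, Jul 26, Jul 27, Jul 28, Jul 31, skipping weekends) brings us to Monday, 2023-07-31, which is the last day of the make-up period.
The date termination becomes effective: 2023-07-31 + 90 days = 2023-10-29.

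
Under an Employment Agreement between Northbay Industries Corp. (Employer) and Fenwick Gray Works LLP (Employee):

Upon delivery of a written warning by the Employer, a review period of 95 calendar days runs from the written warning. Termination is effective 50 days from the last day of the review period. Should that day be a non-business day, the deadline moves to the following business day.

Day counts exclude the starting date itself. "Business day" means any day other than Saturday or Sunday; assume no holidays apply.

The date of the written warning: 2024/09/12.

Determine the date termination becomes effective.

2025/02/04

Adding 95 calendar days to 2024/09/12 gives 2024/12/16, which is the last day of the review period.
The date termination becomes effective: 50 calendar days after 2024/12/16 is 2025/02/04. 2025/02/04 is a Tuesday, so no roll-forward applies.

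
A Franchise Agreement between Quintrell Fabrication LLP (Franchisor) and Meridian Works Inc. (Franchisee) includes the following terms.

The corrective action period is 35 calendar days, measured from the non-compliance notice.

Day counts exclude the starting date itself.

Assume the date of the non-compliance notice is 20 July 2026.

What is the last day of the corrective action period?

24 August 2026

Adding 35 calendar days to 20 July 2026 gives 24 August 2026, which is the last day of the corrective action period.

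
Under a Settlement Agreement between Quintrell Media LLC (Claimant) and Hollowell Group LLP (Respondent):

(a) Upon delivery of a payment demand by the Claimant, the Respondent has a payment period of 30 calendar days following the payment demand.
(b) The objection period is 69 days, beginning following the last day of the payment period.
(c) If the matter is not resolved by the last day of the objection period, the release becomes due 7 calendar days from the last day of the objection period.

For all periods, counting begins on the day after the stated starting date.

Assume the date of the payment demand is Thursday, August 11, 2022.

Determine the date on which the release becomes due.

November 25, 2022

Adding 30 calendar days to August 11, 2022 gives September 10, 2022, which is the last day of the payment period.
The last day of the objection period: 69 calendar days after September 10, 2022 is November 18, 2022.
The date on which the release becomes due: November 18, 2022 + 7 days = November 25, 2022.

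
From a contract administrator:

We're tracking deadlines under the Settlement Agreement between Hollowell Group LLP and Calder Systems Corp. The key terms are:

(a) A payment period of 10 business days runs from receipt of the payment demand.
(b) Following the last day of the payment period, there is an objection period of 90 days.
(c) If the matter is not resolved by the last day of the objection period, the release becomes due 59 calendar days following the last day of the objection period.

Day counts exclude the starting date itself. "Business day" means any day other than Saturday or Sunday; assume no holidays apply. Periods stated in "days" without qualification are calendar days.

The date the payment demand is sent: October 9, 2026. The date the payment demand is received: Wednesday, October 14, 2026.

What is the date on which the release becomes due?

From Wednesday, October 14, 2026, 10 business days (Oct 15, Oct 16, Oct 19, Oct 20, Oct 21, Oct 22, Oct 23, Oct 26, Oct 27, Oct 28, skipping weekends) brings us to Wednesday, October 28, 2026, which is the last day of the payment period.
Adding 90 calendar days to October 28, 2026 gives January 26, 2027, which is the last day of the objection period.
Adding 59 calendar days to January 26, 2027 gives March 26, 2027, which is the date on which the release becomes due.

March 26, 2027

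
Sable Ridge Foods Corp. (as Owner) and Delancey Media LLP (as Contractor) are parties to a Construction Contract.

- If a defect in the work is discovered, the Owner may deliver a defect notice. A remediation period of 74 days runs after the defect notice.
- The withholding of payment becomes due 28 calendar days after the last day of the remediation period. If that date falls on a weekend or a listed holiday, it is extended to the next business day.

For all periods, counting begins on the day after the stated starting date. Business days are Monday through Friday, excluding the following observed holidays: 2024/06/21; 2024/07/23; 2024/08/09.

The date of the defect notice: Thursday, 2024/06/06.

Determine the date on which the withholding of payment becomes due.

2024/09/16

The last day of the remediation period: 74 calendar days after 2024/06/06 is 2024/08/19.
Adding 28 calendar days to 2024/08/19 gives 2024/09/16, which is the date on which the withholding of payment becomes due. 2024/09/16 is a Monday and is not a listed holiday, so no roll-forward applies.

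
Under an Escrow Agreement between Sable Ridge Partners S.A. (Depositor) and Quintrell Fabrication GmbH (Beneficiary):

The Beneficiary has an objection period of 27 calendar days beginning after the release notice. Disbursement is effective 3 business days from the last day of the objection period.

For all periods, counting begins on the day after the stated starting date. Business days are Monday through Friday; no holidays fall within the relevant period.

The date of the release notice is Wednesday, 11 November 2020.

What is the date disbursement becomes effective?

The last day of the objection period: 27 calendar days after 11 November 2020 is 8 December 2020.
The date disbursement becomes effective: counting 3 business days from Tuesday, 8 December 2020 (Dec 9, Dec 10, Dec 11, skipping weekends) reaches Friday, 11 December 2020.

11 December 2020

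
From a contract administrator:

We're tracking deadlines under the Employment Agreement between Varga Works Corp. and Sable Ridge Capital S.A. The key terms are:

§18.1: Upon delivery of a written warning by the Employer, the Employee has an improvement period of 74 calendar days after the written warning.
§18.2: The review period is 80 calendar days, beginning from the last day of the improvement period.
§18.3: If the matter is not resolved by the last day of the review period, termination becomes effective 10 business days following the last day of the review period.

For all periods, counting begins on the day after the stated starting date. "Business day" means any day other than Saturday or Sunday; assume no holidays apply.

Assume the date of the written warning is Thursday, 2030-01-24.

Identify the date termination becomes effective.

The last day of the improvement period: 74 calendar days after 2030-01-24 is 2030-04-08.
The last day of the review period: 2030-04-08 + 80 days = 2030-06-27.
The date termination becomes effective: 10 business days after Thursday, 2030-06-27, skipping weekends — Jun 28, Jul 1, Jul 2, Jul 3, Jul 4, Jul 5, Jul 8, Jul 9, Jul 10, Jul 11 — lands on Thursday, 2030-07-11.

2030-07-11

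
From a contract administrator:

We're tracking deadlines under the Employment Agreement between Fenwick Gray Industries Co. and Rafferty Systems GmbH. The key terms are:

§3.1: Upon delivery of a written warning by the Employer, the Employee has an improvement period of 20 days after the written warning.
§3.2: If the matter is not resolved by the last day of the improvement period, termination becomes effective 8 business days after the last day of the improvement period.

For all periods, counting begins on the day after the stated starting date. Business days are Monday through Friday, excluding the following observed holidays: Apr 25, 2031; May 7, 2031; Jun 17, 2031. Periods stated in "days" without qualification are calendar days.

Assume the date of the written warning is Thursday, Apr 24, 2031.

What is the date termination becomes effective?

May 26, 2031

The last day of the improvement period: 20 calendar days after Apr 24, 2031 is May 14, 2031.
From Wednesday, May 14, 2031, 8 business days (May 15, May 16, May 19, May 20, May 21, May 22, May 23, May 26, skipping weekends) brings us to Monday, May 26, 2031, which is the date termination becomes effective.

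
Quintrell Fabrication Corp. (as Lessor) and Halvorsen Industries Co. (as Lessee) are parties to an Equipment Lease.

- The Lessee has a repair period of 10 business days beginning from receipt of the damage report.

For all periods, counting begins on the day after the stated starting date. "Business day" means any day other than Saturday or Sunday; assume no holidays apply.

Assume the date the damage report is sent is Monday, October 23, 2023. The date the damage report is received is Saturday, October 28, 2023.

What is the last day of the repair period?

The last day of the repair period: 10 business days after Saturday, October 28, 2023, skipping weekends — Oct 30, Oct 31, Nov 1, Nov 2, Nov 3, Nov 6, Nov 7, Nov 8, Nov 9, Nov 10 — lands on Friday, November 10, 2023.

November 10, 2023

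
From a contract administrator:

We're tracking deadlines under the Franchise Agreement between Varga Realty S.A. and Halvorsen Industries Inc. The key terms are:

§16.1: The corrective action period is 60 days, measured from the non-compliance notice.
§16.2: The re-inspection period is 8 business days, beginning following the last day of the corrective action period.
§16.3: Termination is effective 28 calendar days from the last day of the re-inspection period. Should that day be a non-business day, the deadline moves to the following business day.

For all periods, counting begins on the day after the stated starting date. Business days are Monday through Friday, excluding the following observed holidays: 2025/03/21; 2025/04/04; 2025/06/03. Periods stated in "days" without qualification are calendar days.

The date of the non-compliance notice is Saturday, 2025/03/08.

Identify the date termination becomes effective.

2025/06/16

The last day of the corrective action period: 60 calendar days after 2025/03/08 is 2025/05/07.
The last day of the re-inspection period: counting 8 business days from Wednesday, 2025/05/07 (May 8, May 9, May 12, May 13, May 14, May 15, May 16, May 19, skipping weekends) reaches Monday, 2025/05/19.
The date termination becomes effective: 28 calendar days after 2025/05/19 is 2025/06/16. 2025/06/16 is a Monday and is not a listed holiday, so no roll-forward applies.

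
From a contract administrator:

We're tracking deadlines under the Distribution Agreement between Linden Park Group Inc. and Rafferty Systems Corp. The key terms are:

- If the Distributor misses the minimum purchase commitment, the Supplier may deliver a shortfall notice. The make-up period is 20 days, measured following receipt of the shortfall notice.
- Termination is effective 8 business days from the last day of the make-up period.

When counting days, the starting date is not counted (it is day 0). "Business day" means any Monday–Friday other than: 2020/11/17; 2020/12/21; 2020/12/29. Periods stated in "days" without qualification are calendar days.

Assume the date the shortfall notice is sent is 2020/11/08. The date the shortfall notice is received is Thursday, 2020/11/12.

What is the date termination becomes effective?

2020/12/14

The last day of the make-up period: 2020/11/12 + 20 days = 2020/12/02.
The date termination becomes effective: 8 business days after Wednesday, 2020/12/02, skipping weekends — Dec 3, Dec 4, Dec 7, Dec 8, Dec 9, Dec 10, Dec 11, Dec 14 — lands on Monday, 2020/12/14.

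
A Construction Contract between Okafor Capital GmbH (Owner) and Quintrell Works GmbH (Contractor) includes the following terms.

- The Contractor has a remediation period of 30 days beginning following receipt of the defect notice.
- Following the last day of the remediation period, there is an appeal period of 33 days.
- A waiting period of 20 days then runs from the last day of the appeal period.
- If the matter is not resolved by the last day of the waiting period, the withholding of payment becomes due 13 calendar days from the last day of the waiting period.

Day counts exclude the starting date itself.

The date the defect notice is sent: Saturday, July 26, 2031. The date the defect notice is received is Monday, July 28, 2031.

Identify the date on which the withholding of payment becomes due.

November 1, 2031

Adding 30 calendar days to July 28, 2031 gives August 27, 2031, which is the last day of the remediation period.
The last day of the appeal period: August 27, 2031 + 33 days = September 29, 2031.
The last day of the waiting period: September 29, 2031 + 20 days = October 19, 2031.
The date on which the withholding of payment becomes due: October 19, 2031 + 13 days = November 1, 2031.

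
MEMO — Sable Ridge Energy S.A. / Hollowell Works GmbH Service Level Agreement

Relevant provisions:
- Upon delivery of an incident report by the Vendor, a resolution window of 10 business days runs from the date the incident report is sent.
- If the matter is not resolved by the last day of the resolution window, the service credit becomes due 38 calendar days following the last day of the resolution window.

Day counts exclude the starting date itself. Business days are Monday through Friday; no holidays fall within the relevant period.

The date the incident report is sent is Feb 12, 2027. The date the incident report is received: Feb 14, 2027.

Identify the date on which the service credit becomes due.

Apr 5, 2027

The last day of the resolution window: counting 10 business days from Friday, Feb 12, 2027 (Feb 15, Feb 16, Feb 17, Feb 18, Feb 19, Feb 22, Feb 23, Feb 24, Feb 25, Feb 26, skipping weekends) reaches Friday, Feb 26, 2027.
The date on which the service credit becomes due: Feb 26, 2027 + 38 days = Apr 5, 2027.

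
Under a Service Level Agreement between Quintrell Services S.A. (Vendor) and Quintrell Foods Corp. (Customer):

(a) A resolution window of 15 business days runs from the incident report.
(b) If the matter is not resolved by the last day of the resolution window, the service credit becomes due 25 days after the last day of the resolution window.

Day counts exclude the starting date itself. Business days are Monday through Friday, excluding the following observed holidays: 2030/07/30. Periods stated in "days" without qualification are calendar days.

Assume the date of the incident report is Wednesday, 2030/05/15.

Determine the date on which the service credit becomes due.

2030/06/30

The last day of the resolution window: 15 business days after Wednesday, 2030/05/15, skipping weekends — May 16, May 17, May 20, May 21, …, Jun 3, Jun 4, Jun 5 — lands on Wednesday, 2030/06/05.
The date on which the service credit becomes due: 25 calendar days after 2030/06/05 is 2030/06/30.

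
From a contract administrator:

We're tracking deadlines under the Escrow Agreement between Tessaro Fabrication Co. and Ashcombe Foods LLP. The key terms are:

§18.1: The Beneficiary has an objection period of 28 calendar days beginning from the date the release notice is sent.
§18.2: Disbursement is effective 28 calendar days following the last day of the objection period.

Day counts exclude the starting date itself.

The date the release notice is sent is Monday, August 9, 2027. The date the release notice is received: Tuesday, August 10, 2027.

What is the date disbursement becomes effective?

The last day of the objection period: 28 calendar days after August 9, 2027 is September 6, 2027.
The date disbursement becomes effective: September 6, 2027 + 28 days = October 4, 2027.

October 4, 2027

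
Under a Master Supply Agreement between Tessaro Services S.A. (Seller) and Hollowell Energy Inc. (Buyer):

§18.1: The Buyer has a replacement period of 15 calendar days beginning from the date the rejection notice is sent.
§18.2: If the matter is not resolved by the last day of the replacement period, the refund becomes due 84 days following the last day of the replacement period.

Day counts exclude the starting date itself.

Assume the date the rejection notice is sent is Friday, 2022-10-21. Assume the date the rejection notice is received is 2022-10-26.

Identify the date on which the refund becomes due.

The last day of the replacement period: 15 calendar days after 2022-10-21 is 2022-11-05.
The date on which the refund becomes due: 84 calendar days after 2022-11-05 is 2023-01-28.

2023-01-28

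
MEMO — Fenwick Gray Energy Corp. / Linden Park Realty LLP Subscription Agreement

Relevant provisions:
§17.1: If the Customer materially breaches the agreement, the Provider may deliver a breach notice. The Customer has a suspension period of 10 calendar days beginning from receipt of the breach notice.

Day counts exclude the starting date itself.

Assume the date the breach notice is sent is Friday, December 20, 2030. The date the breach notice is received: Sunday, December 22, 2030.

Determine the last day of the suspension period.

January 1, 2031

The last day of the suspension period: 10 calendar days after December 22, 2030 is January 1, 2031.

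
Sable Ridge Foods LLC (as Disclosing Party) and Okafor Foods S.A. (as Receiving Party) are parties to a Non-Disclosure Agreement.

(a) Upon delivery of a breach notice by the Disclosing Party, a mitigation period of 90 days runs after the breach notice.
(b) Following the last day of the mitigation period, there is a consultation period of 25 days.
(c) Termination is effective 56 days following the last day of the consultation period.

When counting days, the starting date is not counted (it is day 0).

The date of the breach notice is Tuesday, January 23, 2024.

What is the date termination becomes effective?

July 12, 2024

Adding 90 calendar days to January 23, 2024 gives April 22, 2024, which is the last day of the mitigation period.
The last day of the consultation period: 25 calendar days after April 22, 2024 is May 17, 2024.
The date termination becomes effective: 56 calendar days after May 17, 2024 is July 12, 2024.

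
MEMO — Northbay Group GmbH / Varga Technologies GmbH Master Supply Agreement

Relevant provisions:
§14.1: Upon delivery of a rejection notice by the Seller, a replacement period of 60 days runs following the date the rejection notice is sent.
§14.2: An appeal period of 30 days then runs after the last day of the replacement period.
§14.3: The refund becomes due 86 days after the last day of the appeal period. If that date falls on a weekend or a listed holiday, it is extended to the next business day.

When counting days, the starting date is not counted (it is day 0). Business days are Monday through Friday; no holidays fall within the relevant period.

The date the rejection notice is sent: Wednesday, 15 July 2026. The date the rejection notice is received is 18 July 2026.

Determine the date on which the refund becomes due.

The last day of the replacement period: 15 July 2026 + 60 days = 13 September 2026.
The last day of the appeal period: 13 September 2026 + 30 days = 13 October 2026.
The date on which the refund becomes due: 13 October 2026 + 86 days = 7 January 2027. 7 January 2027 is a Thursday, so no roll-forward applies.

7 January 2027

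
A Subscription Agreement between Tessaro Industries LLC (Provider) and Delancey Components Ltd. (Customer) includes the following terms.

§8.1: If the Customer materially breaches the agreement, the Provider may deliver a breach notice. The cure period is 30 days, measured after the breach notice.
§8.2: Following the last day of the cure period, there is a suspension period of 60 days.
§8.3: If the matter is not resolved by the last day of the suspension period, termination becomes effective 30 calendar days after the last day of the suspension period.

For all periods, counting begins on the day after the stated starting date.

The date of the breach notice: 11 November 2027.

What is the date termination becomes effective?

10 March 2028

The last day of the cure period: 11 November 2027 + 30 days = 11 December 2027.
Adding 60 calendar days to 11 December 2027 gives 9 February 2028, which is the last day of the suspension period.
The date termination becomes effective: 30 calendar days after 9 February 2028 is 10 March 2028.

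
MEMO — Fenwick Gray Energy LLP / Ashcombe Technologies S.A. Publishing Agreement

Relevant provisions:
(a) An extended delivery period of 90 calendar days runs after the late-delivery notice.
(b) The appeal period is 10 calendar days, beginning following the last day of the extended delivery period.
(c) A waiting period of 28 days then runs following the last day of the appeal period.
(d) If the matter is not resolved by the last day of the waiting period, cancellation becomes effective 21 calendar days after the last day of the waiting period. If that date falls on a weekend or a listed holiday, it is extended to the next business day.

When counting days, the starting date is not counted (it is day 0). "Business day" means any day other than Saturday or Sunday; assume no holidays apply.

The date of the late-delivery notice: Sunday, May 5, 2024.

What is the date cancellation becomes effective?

Oct 1, 2024

The last day of the extended delivery period: May 5, 2024 + 90 days = Aug 3, 2024.
The last day of the appeal period: Aug 3, 2024 + 10 days = Aug 13, 2024.
The last day of the waiting period: 28 calendar days after Aug 13, 2024 is Sep 10, 2024.
The date cancellation becomes effective: 21 calendar days after Sep 10, 2024 is Oct 1, 2024. Oct 1, 2024 is a Tuesday, so no roll-forward applies.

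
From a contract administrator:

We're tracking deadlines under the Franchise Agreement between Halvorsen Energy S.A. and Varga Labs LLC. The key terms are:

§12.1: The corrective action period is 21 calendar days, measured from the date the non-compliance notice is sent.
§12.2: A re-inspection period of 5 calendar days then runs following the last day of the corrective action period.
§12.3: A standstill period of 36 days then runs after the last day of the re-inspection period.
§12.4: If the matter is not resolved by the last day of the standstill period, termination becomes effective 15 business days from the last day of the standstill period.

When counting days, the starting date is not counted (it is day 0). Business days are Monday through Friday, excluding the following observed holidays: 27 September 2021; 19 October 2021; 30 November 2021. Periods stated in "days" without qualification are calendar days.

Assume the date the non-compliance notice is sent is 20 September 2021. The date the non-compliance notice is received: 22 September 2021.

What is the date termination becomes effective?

13 December 2021

The last day of the corrective action period: 20 September 2021 + 21 days = 11 October 2021.
The last day of the re-inspection period: 11 October 2021 + 5 days = 16 October 2021.
The last day of the standstill period: 16 October 2021 + 36 days = 21 November 2021.
The date termination becomes effective: 15 business days after Sunday, 21 November 2021, skipping weekends and the listed holiday on Nov 30 — Nov 22, Nov 23, Nov 24, Nov 25, …, Dec 9, Dec 10, Dec 13 — lands on Monday, 13 December 2021.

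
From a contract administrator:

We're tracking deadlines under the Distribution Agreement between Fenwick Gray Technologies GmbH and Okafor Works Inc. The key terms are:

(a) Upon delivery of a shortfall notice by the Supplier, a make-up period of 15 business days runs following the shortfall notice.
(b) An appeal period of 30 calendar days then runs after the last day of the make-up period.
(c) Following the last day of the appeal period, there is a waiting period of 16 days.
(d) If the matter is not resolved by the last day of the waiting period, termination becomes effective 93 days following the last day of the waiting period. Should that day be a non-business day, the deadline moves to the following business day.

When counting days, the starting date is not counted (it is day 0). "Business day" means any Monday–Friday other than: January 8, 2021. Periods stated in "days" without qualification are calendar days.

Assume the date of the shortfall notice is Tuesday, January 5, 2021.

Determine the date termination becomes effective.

June 15, 2021

From Tuesday, January 5, 2021, 15 business days (Jan 6, Jan 7, Jan 11, Jan 12, …, Jan 25, Jan 26, Jan 27, skipping weekends and the listed holiday on Jan 8) brings us to Wednesday, January 27, 2021, which is the last day of the make-up period.
The last day of the appeal period: January 27, 2021 + 30 days = February 26, 2021.
The last day of the waiting period: 16 calendar days after February 26, 2021 is March 14, 2021.
The date termination becomes effective: March 14, 2021 + 93 days = June 15, 2021. June 15, 2021 is a Tuesday and is not a listed holiday, so no roll-forward applies.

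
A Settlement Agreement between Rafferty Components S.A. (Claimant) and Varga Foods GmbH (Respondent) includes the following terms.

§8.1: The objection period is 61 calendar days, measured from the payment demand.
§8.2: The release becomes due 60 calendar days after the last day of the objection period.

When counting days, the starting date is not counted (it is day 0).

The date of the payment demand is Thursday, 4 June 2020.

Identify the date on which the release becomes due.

3 October 2020

Adding 61 calendar days to 4 June 2020 gives 4 August 2020, which is the last day of the objection period.
The date on which the release becomes due: 4 August 2020 + 60 days = 3 October 2020.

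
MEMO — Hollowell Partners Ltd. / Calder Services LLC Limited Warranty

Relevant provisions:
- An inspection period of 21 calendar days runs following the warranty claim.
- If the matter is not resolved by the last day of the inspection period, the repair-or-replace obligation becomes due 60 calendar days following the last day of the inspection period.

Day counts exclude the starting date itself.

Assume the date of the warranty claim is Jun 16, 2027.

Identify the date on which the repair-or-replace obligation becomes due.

Sep 5, 2027

The last day of the inspection period: 21 calendar days after Jun 16, 2027 is Jul 7, 2027.
Adding 60 calendar days to Jul 7, 2027 gives Sep 5, 2027, which is the date on which the repair-or-replace obligation becomes due.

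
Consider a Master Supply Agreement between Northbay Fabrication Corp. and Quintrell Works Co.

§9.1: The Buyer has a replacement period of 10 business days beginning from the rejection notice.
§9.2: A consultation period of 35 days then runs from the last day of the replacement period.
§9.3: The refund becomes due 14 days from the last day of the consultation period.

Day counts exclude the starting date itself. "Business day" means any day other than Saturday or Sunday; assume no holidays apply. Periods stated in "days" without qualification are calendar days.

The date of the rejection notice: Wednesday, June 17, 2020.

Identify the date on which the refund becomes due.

From Wednesday, June 17, 2020, 10 business days (Jun 18, Jun 19, Jun 22, Jun 23, Jun 24, Jun 25, Jun 26, Jun 29, Jun 30, Jul 1, skipping weekends) brings us to Wednesday, July 1, 2020, which is the last day of the replacement period.
The last day of the consultation period: 35 calendar days after July 1, 2020 is August 5, 2020.
The date on which the refund becomes due: 14 calendar days after August 5, 2020 is August 19, 2020.

August 19, 2020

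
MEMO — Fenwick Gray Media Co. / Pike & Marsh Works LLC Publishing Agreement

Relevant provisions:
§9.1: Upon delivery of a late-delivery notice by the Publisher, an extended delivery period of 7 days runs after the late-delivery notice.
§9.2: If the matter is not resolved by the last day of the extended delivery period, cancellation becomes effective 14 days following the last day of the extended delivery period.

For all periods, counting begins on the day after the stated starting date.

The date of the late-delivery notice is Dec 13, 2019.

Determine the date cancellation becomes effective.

Jan 3, 2020

The last day of the extended delivery period: Dec 13, 2019 + 7 days = Dec 20, 2019.
Adding 14 calendar days to Dec 20, 2019 gives Jan 3, 2020, which is the date cancellation becomes effective.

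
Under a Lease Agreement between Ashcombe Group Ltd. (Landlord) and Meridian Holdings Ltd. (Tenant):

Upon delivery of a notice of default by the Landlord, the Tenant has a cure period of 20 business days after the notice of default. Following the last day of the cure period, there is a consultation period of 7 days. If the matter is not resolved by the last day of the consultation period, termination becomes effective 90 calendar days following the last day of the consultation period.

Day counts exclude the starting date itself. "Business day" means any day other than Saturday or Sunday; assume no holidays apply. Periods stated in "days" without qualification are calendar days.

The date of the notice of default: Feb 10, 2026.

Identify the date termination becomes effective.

Jun 15, 2026

From Tuesday, Feb 10, 2026, 20 business days (Feb 11, Feb 12, Feb 13, Feb 16, …, Mar 6, Mar 9, Mar 10, skipping weekends) brings us to Tuesday, Mar 10, 2026, which is the last day of the cure period.
The last day of the consultation period: 7 calendar days after Mar 10, 2026 is Mar 17, 2026.
The date termination becomes effective: Mar 17, 2026 + 90 days = Jun 15, 2026.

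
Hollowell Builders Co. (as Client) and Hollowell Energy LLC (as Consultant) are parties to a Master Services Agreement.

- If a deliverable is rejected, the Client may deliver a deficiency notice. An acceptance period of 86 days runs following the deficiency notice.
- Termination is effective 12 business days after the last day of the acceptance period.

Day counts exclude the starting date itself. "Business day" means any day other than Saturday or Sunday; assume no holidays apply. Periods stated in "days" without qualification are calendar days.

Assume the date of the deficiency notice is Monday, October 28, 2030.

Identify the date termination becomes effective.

The last day of the acceptance period: October 28, 2030 + 86 days = January 22, 2031.
The date termination becomes effective: counting 12 business days from Wednesday, January 22, 2031 (Jan 23, Jan 24, Jan 27, Jan 28, …, Feb 5, Feb 6, Feb 7, skipping weekends) reaches Friday, February 7, 2031.

February 7, 2031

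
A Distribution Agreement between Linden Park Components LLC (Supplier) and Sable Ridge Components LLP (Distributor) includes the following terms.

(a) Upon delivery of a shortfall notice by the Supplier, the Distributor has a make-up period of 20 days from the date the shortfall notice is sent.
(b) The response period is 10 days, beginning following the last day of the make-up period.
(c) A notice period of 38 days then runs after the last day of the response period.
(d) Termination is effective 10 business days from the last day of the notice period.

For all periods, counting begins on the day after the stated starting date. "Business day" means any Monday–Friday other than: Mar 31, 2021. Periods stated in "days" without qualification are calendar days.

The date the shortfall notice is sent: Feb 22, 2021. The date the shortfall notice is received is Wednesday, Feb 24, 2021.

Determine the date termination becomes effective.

The last day of the make-up period: 20 calendar days after Feb 22, 2021 is Mar 14, 2021.
The last day of the response period: Mar 14, 2021 + 10 days = Mar 24, 2021.
The last day of the notice period: 38 calendar days after Mar 24, 2021 is May 1, 2021.
The date termination becomes effective: 10 business days after Saturday, May 1, 2021, skipping weekends — May 3, May 4, May 5, May 6, May 7, May 10, May 11, May 12, May 13, May 14 — lands on Friday, May 14, 2021.

May 14, 2021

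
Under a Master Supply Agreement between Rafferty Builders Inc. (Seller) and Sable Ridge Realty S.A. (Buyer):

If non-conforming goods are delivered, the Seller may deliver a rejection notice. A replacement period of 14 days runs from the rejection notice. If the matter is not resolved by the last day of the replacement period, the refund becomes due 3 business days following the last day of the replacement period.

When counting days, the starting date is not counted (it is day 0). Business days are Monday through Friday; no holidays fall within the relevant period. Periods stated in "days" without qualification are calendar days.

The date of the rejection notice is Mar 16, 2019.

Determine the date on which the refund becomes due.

Apr 3, 2019

The last day of the replacement period: 14 calendar days after Mar 16, 2019 is Mar 30, 2019.
The date on which the refund becomes due: counting 3 business days from Saturday, Mar 30, 2019 (Apr 1, Apr 2, Apr 3, skipping weekends) reaches Wednesday, Apr 3, 2019.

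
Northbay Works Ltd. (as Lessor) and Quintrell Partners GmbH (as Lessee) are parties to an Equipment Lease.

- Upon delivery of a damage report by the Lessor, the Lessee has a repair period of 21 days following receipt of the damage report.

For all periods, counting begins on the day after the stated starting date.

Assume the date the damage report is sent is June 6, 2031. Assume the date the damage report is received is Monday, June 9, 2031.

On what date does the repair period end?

The last day of the repair period: 21 calendar days after June 9, 2031 is June 30, 2031.

June 30, 2031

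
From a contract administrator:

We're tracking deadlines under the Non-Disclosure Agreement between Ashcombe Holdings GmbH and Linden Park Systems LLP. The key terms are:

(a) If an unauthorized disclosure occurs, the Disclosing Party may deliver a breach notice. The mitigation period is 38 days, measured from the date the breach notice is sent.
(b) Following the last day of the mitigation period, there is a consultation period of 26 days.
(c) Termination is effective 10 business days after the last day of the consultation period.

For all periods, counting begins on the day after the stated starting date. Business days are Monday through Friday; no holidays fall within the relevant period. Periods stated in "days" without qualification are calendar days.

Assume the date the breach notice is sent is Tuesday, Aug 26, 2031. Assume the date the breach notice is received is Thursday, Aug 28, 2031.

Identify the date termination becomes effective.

Nov 12, 2031

The last day of the mitigation period: 38 calendar days after Aug 26, 2031 is Oct 3, 2031.
The last day of the consultation period: 26 calendar days after Oct 3, 2031 is Oct 29, 2031.
From Wednesday, Oct 29, 2031, 10 business days (Oct 30, Oct 31, Nov 3, Nov 4, Nov 5, Nov 6, Nov 7, Nov 10, Nov 11, Nov 12, skipping weekends) brings us to Wednesday, Nov 12, 2031, which is the date termination becomes effective.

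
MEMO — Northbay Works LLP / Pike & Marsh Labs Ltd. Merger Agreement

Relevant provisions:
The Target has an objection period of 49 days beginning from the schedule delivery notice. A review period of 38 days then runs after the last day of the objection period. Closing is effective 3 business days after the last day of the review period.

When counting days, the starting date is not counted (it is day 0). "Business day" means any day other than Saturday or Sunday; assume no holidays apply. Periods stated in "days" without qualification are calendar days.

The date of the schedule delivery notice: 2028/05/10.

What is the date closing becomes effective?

2028/08/09

The last day of the objection period: 49 calendar days after 2028/05/10 is 2028/06/28.
The last day of the review period: 2028/06/28 + 38 days = 2028/08/05.
From Saturday, 2028/08/05, 3 business days (Aug 7, Aug 8, Aug 9, skipping weekends) brings us to Wednesday, 2028/08/09, which is the date closing becomes effective.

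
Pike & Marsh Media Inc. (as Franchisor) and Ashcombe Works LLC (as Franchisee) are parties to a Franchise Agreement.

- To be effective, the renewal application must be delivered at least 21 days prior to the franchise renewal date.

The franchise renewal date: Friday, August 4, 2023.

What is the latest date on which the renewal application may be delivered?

July 14, 2023

August 4, 2023 minus 21 days is July 14, 2023.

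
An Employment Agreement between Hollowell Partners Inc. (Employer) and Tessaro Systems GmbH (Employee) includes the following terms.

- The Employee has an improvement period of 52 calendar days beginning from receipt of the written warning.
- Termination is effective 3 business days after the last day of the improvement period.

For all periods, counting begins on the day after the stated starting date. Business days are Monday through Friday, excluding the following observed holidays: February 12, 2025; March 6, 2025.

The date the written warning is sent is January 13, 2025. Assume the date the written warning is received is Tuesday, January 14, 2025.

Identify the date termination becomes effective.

March 12, 2025

The last day of the improvement period: January 14, 2025 + 52 days = March 7, 2025.
The date termination becomes effective: counting 3 business days from Friday, March 7, 2025 (Mar 10, Mar 11, Mar 12, skipping weekends) reaches Wednesday, March 12, 2025.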